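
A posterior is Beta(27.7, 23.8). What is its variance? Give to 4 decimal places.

α+β = 51.5 and αβ = 659.26, so Var = αβ/[(α+β)²(α+β+1)] = 659.26/139243.125 = 0.0047.

0.0047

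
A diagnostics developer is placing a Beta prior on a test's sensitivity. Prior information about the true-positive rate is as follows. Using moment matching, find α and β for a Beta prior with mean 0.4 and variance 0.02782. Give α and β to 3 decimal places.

Write ν = α+β; then α = μν and Var = μ(1−μ)/(ν+1).
ν = μ(1−μ)/Var − 1 = 0.24/0.02782 − 1 = 7.6269.
α = 0.4·7.6269 = 3.051, β = 0.6·7.6269 = 4.576.

α = 3.051, β = 4.576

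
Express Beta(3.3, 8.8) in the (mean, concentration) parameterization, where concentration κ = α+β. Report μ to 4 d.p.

κ = α+β = 3.3+8.8 = 12.1; μ = α/κ = 3.3/12.1 = 0.2727.

μ = 0.2727, κ = 12.1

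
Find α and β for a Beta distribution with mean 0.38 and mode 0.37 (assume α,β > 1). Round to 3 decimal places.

α = 9.880, β = 16.120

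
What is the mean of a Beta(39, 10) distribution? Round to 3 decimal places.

The Beta mean is α/(α+β) = 39/(39+10) = 0.796.

0.796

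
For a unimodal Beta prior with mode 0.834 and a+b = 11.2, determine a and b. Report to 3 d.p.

Since the density peak of Beta(a,b) is at (a−1)/(a+b−2),
a = 1 + 0.834(11.2−2) = 8.673 and b = 11.2 − 8.673 = 2.527.

a = 8.673, b = 2.527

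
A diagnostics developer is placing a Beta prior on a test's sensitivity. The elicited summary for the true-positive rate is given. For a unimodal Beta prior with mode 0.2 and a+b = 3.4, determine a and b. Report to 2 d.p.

Mode = (a−1)/(κ−2) with κ = a+b, so a−1 = 0.2·1.4 = 0.28.
a = 1.28; b = κ − a = 2.12.

a = 1.28, b = 2.12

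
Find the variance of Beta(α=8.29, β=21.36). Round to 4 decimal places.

μ = 8.29/29.65 = 0.279595; Var = μ(1−μ)/(α+β+1) = 0.2014218/30.65 = 0.0066.

0.0066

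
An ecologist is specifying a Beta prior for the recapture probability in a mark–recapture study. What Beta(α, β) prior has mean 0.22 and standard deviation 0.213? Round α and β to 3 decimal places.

α = 0.612, β = 2.170

First σ² = 0.045369. Setting α = μn, β = (1−μ)n with n = α+β,
μ(1−μ)/(n+1) = 0.045369 ⇒ n+1 = 0.1716/0.045369 = 3.7823 ⇒ n = 2.7823.
Hence α = 0.22×2.7823 = 0.612, β = 0.78×2.7823 = 2.170.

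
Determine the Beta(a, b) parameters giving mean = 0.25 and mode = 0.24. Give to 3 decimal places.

a = 13.000, b = 39.000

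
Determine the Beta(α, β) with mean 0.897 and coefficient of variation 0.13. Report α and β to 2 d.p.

α = 5.20, β = 0.60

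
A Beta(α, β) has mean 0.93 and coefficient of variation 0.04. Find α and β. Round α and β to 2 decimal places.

Var = (CV·μ)² = (0.04×0.93)² = 0.001384.
α+β = μ(1−μ)/Var − 1 = 0.0651/0.001384 − 1 = 46.0430.
Thus α = 0.93·46.0430 = 42.82 and β = 0.07·46.0430 = 3.22.

α = 42.82, β = 3.22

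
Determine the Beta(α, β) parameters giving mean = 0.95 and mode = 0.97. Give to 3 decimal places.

α = 44.650, β = 2.350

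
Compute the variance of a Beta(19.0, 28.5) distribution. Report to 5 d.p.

Var = αβ/[(α+β)²(α+β+1)] = (19.0×28.5)/(47.5²×48.5) = 541.50/109428.125 = 0.00495.

0.00495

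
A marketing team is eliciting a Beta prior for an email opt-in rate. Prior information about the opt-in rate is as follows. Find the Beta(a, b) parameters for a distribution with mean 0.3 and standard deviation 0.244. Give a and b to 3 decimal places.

First σ² = 0.059536. Setting a = μn, b = (1−μ)n with n = a+b,
μ(1−μ)/(n+1) = 0.059536 ⇒ n+1 = 0.21/0.059536 = 3.5273 ⇒ n = 2.5273.
Hence a = 0.3×2.5273 = 0.758, b = 0.7×2.5273 = 1.769.

a = 0.758, b = 1.769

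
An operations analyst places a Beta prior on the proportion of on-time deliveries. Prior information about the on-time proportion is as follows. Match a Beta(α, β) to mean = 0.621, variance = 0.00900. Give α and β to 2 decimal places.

By moment matching, α+β = μ(1−μ)/σ² − 1 = (0.621·0.379)/0.00900 − 1 = 26.1510 − 1 = 25.1510.
Since α/(α+β) = μ, α = 0.621·25.1510 = 15.62 and β = 0.379·25.1510 = 9.53.

α = 15.62, β = 9.53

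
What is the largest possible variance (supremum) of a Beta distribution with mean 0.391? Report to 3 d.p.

For fixed mean μ the Beta variance is μ(1−μ)/(α+β+1), increasing as α+β decreases.
Its least upper bound (not attained) is μ(1−μ) = 0.391·0.609 = 0.238.

0.238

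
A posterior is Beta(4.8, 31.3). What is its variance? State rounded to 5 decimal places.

Var = αβ/[(α+β)²(α+β+1)] = (4.8×31.3)/(36.1²×37.1) = 150.24/48349.091 = 0.00311.

0.00311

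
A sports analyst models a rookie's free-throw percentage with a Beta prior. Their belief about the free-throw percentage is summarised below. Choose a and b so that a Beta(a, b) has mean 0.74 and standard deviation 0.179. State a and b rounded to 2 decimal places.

a = 3.70, b = 1.30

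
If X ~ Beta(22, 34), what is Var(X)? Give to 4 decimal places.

μ = 22/56 = 0.392857; Var = μ(1−μ)/(α+β+1) = 0.2385204/57 = 0.0042.

0.0042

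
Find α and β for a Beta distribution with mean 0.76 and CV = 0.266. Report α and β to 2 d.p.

α = 2.63, β = 0.83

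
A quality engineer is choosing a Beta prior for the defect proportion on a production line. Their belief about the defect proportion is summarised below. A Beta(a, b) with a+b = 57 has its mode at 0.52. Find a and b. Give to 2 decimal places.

Since the density peak of Beta(a,b) is at (a−1)/(a+b−2),
a = 1 + 0.52(57−2) = 29.60 and b = 57 − 29.60 = 27.40.

a = 29.60, b = 27.40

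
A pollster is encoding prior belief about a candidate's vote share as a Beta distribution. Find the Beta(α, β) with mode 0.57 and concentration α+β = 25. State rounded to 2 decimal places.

For α,β>1 the mode is (α−1)/(α+β−2), so α = mode·(κ−2)+1 = 0.57×23+1 = 14.11.
And β = (1−mode)·(κ−2)+1 = 0.43×23+1 = 10.89.

α = 14.11, β = 10.89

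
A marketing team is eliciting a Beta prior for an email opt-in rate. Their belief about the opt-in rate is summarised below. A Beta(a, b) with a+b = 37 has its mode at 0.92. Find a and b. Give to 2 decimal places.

a = 33.20, b = 3.80

For a,b>1 the mode is (a−1)/(a+b−2), so a = mode·(κ−2)+1 = 0.92×35+1 = 33.20.
And b = (1−mode)·(κ−2)+1 = 0.08×35+1 = 3.80.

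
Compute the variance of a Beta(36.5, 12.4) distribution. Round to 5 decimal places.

0.00379

Var = αβ/[(α+β)²(α+β+1)] = (36.5×12.4)/(48.9²×49.9) = 452.60/119321.379 = 0.00379.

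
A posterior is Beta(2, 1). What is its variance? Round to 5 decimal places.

μ = 2/3 = 0.666667; Var = μ(1−μ)/(α+β+1) = 0.2222222/4 = 0.05556.

0.05556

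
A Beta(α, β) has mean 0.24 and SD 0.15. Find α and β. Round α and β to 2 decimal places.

α = 1.71, β = 5.40

σ² = 0.15² = 0.0225.
With s = α+β, Var = μ(1−μ)/(s+1), so s+1 = (0.24×0.76)/0.0225 = 8.1067 and s = 7.1067.
α = μs = 1.71, β = (1−μ)s = 5.40.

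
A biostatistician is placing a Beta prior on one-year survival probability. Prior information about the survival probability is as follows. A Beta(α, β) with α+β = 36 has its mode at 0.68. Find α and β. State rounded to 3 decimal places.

Mode = (α−1)/(κ−2) with κ = α+β, so α−1 = 0.68·34 = 23.120.
α = 24.120; β = κ − α = 11.880.

α = 24.120, β = 11.880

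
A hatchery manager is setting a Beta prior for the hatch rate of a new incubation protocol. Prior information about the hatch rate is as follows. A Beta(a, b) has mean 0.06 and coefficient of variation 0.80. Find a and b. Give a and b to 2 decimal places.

a = 1.41, b = 22.07

σ = CV·μ = 0.80×0.06 = 0.04800, so σ² = 0.002304.
s+1 = μ(1−μ)/σ² = 0.0564/0.002304 = 24.4792, so s = a+b = 23.4792.
a = μs = 1.41, b = (1−μ)s = 22.07.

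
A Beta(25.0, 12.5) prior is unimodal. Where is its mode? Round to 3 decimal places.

0.676

The density x^(α−1)(1−x)^(β−1) is maximised at (α−1)/(α+β−2) = 24.0/35.5 = 0.676.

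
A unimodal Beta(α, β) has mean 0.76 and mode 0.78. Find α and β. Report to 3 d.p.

Let s = α+β. Mean gives α = μs = 0.76s; mode gives (α−1)/(s−2) = 0.78.
Substituting: 0.76s − 1 = 0.78(s−2) = 0.78s − 1.56, so -0.02s = -0.56 and s = 28.0000.
Then α = 0.76×28.0000 = 21.280 and β = s−α = 6.720.

α = 21.280, β = 6.720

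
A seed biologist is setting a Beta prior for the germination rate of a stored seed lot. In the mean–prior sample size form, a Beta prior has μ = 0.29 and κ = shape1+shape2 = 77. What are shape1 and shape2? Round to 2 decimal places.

shape1 = μκ = 0.29×77 = 22.33 and shape2 = (1−μ)κ = 0.71×77 = 54.67.

shape1 = 22.33, shape2 = 54.67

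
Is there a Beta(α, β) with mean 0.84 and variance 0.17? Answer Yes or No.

For any Beta, Var(X) < E[X]·(1−E[X]).
Here μ(1−μ) = 0.84×0.16 = 0.1344, and 0.17 ≥ 0.1344.

No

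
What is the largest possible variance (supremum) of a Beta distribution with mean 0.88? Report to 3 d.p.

0.106

Var = μ(1−μ)/(α+β+1), which approaches μ(1−μ) as α+β → 0.
So the supremum is μ(1−μ) = 0.88×0.12 = 0.106.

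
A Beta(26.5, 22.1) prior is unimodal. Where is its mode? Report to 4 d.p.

0.5472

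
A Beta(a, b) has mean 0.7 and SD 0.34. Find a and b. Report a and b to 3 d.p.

a = 0.572, b = 0.245

Variance = 0.34² = 0.1156. The moment-matching identity a+b = μ(1−μ)/Var − 1 gives
a+b = 0.21/0.1156 − 1 = 0.8166, so a = μ·0.8166 = 0.572 and b = (1−μ)·0.8166 = 0.245.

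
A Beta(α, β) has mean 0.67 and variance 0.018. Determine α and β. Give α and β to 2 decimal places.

By moment matching, α+β = μ(1−μ)/σ² − 1 = (0.67·0.33)/0.018 − 1 = 12.2833 − 1 = 11.2833.
Since α/(α+β) = μ, α = 0.67·11.2833 = 7.56 and β = 0.33·11.2833 = 3.72.

α = 7.56, β = 3.72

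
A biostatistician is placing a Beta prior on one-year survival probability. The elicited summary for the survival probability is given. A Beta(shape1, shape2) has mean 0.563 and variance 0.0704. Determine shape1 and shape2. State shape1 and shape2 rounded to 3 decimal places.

Write ν = shape1+shape2; then shape1 = μν and Var = μ(1−μ)/(ν+1).
ν = μ(1−μ)/Var − 1 = 0.246031/0.0704 − 1 = 2.4948.
shape1 = 0.563·2.4948 = 1.405, shape2 = 0.437·2.4948 = 1.090.

shape1 = 1.405, shape2 = 1.090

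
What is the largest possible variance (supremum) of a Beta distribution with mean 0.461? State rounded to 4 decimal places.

0.2485

For fixed mean μ the Beta variance is μ(1−μ)/(α+β+1), increasing as α+β decreases.
Its least upper bound (not attained) is μ(1−μ) = 0.461·0.539 = 0.2485.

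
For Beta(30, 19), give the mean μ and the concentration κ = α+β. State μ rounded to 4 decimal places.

μ = 0.6122, κ = 49

κ = α+β = 30+19 = 49; μ = α/κ = 30/49 = 0.6122.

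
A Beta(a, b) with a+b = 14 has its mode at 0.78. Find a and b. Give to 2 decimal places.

Since the density peak of Beta(a,b) is at (a−1)/(a+b−2),
a = 1 + 0.78(14−2) = 10.36 and b = 14 − 10.36 = 3.64.

a = 10.36, b = 3.64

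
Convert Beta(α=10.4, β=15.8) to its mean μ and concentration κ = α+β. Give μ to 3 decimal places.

μ = 0.397, κ = 26.2

κ = α+β = 10.4+15.8 = 26.2; μ = α/κ = 10.4/26.2 = 0.397.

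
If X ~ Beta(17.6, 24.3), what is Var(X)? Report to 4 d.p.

0.0057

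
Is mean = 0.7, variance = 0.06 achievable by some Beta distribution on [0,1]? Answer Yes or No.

Yes

For any Beta, Var(X) < E[X]·(1−E[X]).
Here μ(1−μ) = 0.7×0.3 = 0.21, and 0.06 < 0.21.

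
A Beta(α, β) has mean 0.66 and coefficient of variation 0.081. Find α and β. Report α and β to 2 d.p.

α = 51.16, β = 26.36

σ = CV·μ = 0.081×0.66 = 0.05346, so σ² = 0.002858.
s+1 = μ(1−μ)/σ² = 0.2244/0.002858 = 78.5172, so s = α+β = 77.5172.
α = μs = 51.16, β = (1−μ)s = 26.36.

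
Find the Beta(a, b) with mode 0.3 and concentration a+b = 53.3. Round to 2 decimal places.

a = 16.39, b = 36.91

For a,b>1 the mode is (a−1)/(a+b−2), so a = mode·(κ−2)+1 = 0.3×51.3+1 = 16.39.
And b = (1−mode)·(κ−2)+1 = 0.7×51.3+1 = 36.91.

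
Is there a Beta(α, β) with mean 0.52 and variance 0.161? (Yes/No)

A Beta with mean μ has variance μ(1−μ)/(α+β+1) < μ(1−μ).
Here μ(1−μ) = 0.52×0.48 = 0.2496, and 0.161 < 0.2496.

Yes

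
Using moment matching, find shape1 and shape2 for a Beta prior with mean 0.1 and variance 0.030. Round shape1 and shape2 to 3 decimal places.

Let s = shape1+shape2. The Beta variance is μ(1−μ)/(s+1).
So s+1 = μ(1−μ)/σ² = (0.1×0.9)/0.030 = 0.09/0.030 = 3.0000, giving s = 2.0000.
Then shape1 = μs = 0.1×2.0000 = 0.200 and shape2 = (1−μ)s = 0.9×2.0000 = 1.800.

shape1 = 0.200, shape2 = 1.800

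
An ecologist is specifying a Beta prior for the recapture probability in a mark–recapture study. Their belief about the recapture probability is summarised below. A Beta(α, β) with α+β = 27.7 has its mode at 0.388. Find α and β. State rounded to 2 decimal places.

Mode = (α−1)/(κ−2) with κ = α+β, so α−1 = 0.388·25.7 = 9.97.
α = 10.97; β = κ − α = 16.73.

α = 10.97, β = 16.73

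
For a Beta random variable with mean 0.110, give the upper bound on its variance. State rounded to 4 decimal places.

0.0979

For fixed mean μ the Beta variance is μ(1−μ)/(α+β+1), increasing as α+β decreases.
Its least upper bound (not attained) is μ(1−μ) = 0.110·0.890 = 0.0979.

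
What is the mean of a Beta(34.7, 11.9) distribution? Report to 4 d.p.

E[X] = α/(α+β) = 34.7/46.6 = 0.7446.

0.7446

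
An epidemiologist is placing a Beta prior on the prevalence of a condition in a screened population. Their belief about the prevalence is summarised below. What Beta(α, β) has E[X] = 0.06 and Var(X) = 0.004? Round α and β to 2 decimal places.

Write ν = α+β; then α = μν and Var = μ(1−μ)/(ν+1).
ν = μ(1−μ)/Var − 1 = 0.0564/0.004 − 1 = 13.1000.
α = 0.06·13.1000 = 0.79, β = 0.94·13.1000 = 12.31.

α = 0.79, β = 12.31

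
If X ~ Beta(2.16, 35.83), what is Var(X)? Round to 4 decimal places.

0.0014

μ = 2.16/37.99 = 0.056857; Var = μ(1−μ)/(α+β+1) = 0.0536243/38.99 = 0.0014.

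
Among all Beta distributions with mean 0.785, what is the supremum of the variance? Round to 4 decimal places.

For fixed mean μ the Beta variance is μ(1−μ)/(α+β+1), increasing as α+β decreases.
Its least upper bound (not attained) is μ(1−μ) = 0.785·0.215 = 0.1688.

0.1688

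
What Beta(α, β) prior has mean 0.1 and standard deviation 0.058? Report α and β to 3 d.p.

α = 2.575, β = 23.178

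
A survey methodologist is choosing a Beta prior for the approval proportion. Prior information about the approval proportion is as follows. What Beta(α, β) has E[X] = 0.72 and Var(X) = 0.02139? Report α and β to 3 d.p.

α = 6.066, β = 2.359

Let s = α+β. The Beta variance is μ(1−μ)/(s+1).
So s+1 = μ(1−μ)/σ² = (0.72×0.28)/0.02139 = 0.2016/0.02139 = 9.4250, giving s = 8.4250.
Then α = μs = 0.72×8.4250 = 6.066 and β = (1−μ)s = 0.28×8.4250 = 2.359.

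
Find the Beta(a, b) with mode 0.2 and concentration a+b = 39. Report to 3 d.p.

Mode = (a−1)/(κ−2) with κ = a+b, so a−1 = 0.2·37 = 7.400.
a = 8.400; b = κ − a = 30.600.

a = 8.400, b = 30.600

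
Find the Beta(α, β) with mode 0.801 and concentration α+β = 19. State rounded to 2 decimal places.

Mode = (α−1)/(κ−2) with κ = α+β, so α−1 = 0.801·17 = 13.62.
α = 14.62; β = κ − α = 4.38.

α = 14.62, β = 4.38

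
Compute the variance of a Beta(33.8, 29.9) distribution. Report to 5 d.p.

μ = 33.8/63.7 = 0.530612; Var = μ(1−μ)/(α+β+1) = 0.2490629/64.7 = 0.00385.

0.00385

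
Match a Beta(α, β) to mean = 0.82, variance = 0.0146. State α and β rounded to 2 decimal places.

α = 7.47, β = 1.64

By moment matching, α+β = μ(1−μ)/σ² − 1 = (0.82·0.18)/0.0146 − 1 = 10.1096 − 1 = 9.1096.
Since α/(α+β) = μ, α = 0.82·9.1096 = 7.47 and β = 0.18·9.1096 = 1.64.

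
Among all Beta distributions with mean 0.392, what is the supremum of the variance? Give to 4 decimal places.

Var = μ(1−μ)/(α+β+1), which approaches μ(1−μ) as α+β → 0.
So the supremum is μ(1−μ) = 0.392×0.608 = 0.2383.

0.2383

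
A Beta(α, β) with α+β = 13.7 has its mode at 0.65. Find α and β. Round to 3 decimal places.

Since the density peak of Beta(α,β) is at (α−1)/(α+β−2),
α = 1 + 0.65(13.7−2) = 8.605 and β = 13.7 − 8.605 = 5.095.

α = 8.605, β = 5.095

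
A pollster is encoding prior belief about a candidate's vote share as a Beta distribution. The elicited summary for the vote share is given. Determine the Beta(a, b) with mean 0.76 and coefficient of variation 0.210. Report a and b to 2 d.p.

Var = (CV·μ)² = (0.210×0.76)² = 0.025472.
a+b = μ(1−μ)/Var − 1 = 0.1824/0.025472 − 1 = 6.1608.
Thus a = 0.76·6.1608 = 4.68 and b = 0.24·6.1608 = 1.48.

a = 4.68, b = 1.48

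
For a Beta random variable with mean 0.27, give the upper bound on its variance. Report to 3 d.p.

0.197

For fixed mean μ the Beta variance is μ(1−μ)/(α+β+1), increasing as α+β decreases.
Its least upper bound (not attained) is μ(1−μ) = 0.27·0.73 = 0.197.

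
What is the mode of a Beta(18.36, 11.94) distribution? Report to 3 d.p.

With α,β > 1, mode = (α−1)/(α+β−2) = 17.36/28.30 = 0.613.

0.613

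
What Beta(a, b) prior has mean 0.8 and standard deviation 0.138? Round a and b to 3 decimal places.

a = 5.921, b = 1.480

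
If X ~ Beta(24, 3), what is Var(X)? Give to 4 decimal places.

Var = αβ/[(α+β)²(α+β+1)] = (24×3)/(27²×28) = 72/20412 = 0.0035.

0.0035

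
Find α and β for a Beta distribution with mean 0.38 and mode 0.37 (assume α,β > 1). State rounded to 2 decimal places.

Let s = α+β. Mean gives α = μs = 0.38s; mode gives (α−1)/(s−2) = 0.37.
Substituting: 0.38s − 1 = 0.37(s−2) = 0.37s − 0.74, so 0.01s = 0.26 and s = 26.0000.
Then α = 0.38×26.0000 = 9.88 and β = s−α = 16.12.

α = 9.88, β = 16.12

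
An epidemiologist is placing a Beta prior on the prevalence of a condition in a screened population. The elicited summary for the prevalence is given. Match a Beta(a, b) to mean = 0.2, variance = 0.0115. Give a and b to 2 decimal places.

Let s = a+b. The Beta variance is μ(1−μ)/(s+1).
So s+1 = μ(1−μ)/σ² = (0.2×0.8)/0.0115 = 0.16/0.0115 = 13.9130, giving s = 12.9130.
Then a = μs = 0.2×12.9130 = 2.58 and b = (1−μ)s = 0.8×12.9130 = 10.33.

a = 2.58, b = 10.33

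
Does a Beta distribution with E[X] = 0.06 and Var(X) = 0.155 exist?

No

A Beta with mean μ has variance μ(1−μ)/(α+β+1) < μ(1−μ).
Here μ(1−μ) = 0.06×0.94 = 0.0564, and 0.155 ≥ 0.0564.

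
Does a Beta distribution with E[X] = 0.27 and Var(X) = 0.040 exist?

A Beta with mean μ has variance μ(1−μ)/(α+β+1) < μ(1−μ).
Here μ(1−μ) = 0.27×0.73 = 0.1971, and 0.040 < 0.1971.

Yes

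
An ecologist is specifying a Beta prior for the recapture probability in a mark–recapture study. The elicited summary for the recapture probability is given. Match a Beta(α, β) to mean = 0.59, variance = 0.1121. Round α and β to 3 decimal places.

α = 0.683, β = 0.475

Let s = α+β. The Beta variance is μ(1−μ)/(s+1).
So s+1 = μ(1−μ)/σ² = (0.59×0.41)/0.1121 = 0.2419/0.1121 = 2.1579, giving s = 1.1579.
Then α = μs = 0.59×1.1579 = 0.683 and β = (1−μ)s = 0.41×1.1579 = 0.475.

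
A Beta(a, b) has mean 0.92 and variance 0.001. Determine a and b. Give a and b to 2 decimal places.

a = 66.79, b = 5.81

By moment matching, a+b = μ(1−μ)/σ² − 1 = (0.92·0.08)/0.001 − 1 = 73.6000 − 1 = 72.6000.
Since a/(a+b) = μ, a = 0.92·72.6000 = 66.79 and b = 0.08·72.6000 = 5.81.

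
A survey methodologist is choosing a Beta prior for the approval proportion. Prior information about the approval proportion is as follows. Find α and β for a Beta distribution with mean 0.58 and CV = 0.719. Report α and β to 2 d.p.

α = 0.23, β = 0.17

Var = (CV·μ)² = (0.719×0.58)² = 0.173906.
α+β = μ(1−μ)/Var − 1 = 0.2436/0.173906 − 1 = 0.4008.
Thus α = 0.58·0.4008 = 0.23 and β = 0.42·0.4008 = 0.17.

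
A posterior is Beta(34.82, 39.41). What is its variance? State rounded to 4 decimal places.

0.0033

μ = 34.82/74.23 = 0.469083; Var = μ(1−μ)/(α+β+1) = 0.2490441/75.23 = 0.0033.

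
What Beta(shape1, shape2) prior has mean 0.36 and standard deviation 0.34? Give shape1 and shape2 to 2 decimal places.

shape1 = 0.36, shape2 = 0.64

Variance = 0.34² = 0.1156. The moment-matching identity shape1+shape2 = μ(1−μ)/Var − 1 gives
shape1+shape2 = 0.2304/0.1156 − 1 = 0.9931, so shape1 = μ·0.9931 = 0.36 and shape2 = (1−μ)·0.9931 = 0.64.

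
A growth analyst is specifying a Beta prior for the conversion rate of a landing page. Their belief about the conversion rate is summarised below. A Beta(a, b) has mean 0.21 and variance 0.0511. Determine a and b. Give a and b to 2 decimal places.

a = 0.47, b = 1.77

Let s = a+b. The Beta variance is μ(1−μ)/(s+1).
So s+1 = μ(1−μ)/σ² = (0.21×0.79)/0.0511 = 0.1659/0.0511 = 3.2466, giving s = 2.2466.
Then a = μs = 0.21×2.2466 = 0.47 and b = (1−μ)s = 0.79×2.2466 = 1.77.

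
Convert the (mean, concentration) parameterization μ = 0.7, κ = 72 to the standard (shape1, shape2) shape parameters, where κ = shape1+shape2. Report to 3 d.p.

shape1 = μκ = 0.7×72 = 50.400 and shape2 = (1−μ)κ = 0.3×72 = 21.600.

shape1 = 50.400, shape2 = 21.600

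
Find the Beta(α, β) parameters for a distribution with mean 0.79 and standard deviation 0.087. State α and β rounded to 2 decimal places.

Variance = 0.087² = 0.007569. The moment-matching identity α+β = μ(1−μ)/Var − 1 gives
α+β = 0.1659/0.007569 − 1 = 20.9184, so α = μ·20.9184 = 16.53 and β = (1−μ)·20.9184 = 4.39.

α = 16.53, β = 4.39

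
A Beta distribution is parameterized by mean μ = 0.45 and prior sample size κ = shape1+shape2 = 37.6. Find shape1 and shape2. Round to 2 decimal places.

shape1 = 16.92, shape2 = 20.68

Split κ in proportion μ : (1−μ): shape1 = 0.45·37.6 = 16.92, shape2 = 37.6 − 16.92 = 20.68.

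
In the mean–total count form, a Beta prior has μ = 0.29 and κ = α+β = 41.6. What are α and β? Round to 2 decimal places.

α = μκ = 0.29×41.6 = 12.06 and β = (1−μ)κ = 0.71×41.6 = 29.54.

α = 12.06, β = 29.54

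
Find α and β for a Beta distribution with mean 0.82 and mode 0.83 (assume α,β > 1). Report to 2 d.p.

α = 54.12, β = 11.88

With s = α+β: μ = α/s and mode = (α−1)/(s−2). Eliminating α = μs,
μs − 1 = m(s−2) ⇒ s(μ−m) = 1−2m ⇒ s = -0.66/-0.01 = 66.0000.
So α = μs = 54.12, β = (1−μ)s = 11.88.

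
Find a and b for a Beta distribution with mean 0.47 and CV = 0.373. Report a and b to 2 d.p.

σ = CV·μ = 0.373×0.47 = 0.17531, so σ² = 0.030734.
s+1 = μ(1−μ)/σ² = 0.2491/0.030734 = 8.1051, so s = a+b = 7.1051.
a = μs = 3.34, b = (1−μ)s = 3.77.

a = 3.34, b = 3.77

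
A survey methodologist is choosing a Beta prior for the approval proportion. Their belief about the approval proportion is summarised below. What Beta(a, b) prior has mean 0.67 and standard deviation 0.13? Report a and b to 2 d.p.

First σ² = 0.0169. Setting a = μn, b = (1−μ)n with n = a+b,
μ(1−μ)/(n+1) = 0.0169 ⇒ n+1 = 0.2211/0.0169 = 13.0828 ⇒ n = 12.0828.
Hence a = 0.67×12.0828 = 8.10, b = 0.33×12.0828 = 3.99.

a = 8.10, b = 3.99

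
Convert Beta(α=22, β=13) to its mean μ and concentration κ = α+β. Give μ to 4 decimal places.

μ = 0.6286, κ = 35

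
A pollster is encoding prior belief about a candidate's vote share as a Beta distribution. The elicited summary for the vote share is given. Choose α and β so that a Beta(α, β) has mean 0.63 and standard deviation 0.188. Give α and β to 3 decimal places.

σ² = 0.188² = 0.035344.
With s = α+β, Var = μ(1−μ)/(s+1), so s+1 = (0.63×0.37)/0.035344 = 6.5952 and s = 5.5952.
α = μs = 3.525, β = (1−μ)s = 2.070.

α = 3.525, β = 2.070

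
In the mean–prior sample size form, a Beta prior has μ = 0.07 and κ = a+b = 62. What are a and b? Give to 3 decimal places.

a = 4.340, b = 57.660

a = μκ = 0.07×62 = 4.340 and b = (1−μ)κ = 0.93×62 = 57.660.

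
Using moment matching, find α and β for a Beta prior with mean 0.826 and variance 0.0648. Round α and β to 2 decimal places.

α = 1.01, β = 0.21

By moment matching, α+β = μ(1−μ)/σ² − 1 = (0.826·0.174)/0.0648 − 1 = 2.2180 − 1 = 1.2180.
Since α/(α+β) = μ, α = 0.826·1.2180 = 1.01 and β = 0.174·1.2180 = 0.21.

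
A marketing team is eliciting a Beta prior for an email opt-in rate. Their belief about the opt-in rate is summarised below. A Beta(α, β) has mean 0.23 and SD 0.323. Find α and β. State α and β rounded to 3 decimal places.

α = 0.160, β = 0.537

Variance = 0.323² = 0.104329. The moment-matching identity α+β = μ(1−μ)/Var − 1 gives
α+β = 0.1771/0.104329 − 1 = 0.6975, so α = μ·0.6975 = 0.160 and β = (1−μ)·0.6975 = 0.537.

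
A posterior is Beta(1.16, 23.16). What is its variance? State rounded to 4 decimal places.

0.0018

α+β = 24.32 and αβ = 26.8656, so Var = αβ/[(α+β)²(α+β+1)] = 26.8656/14975.827968 = 0.0018.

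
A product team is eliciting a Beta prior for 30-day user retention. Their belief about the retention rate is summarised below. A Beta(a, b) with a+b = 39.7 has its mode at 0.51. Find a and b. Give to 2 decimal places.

Since the density peak of Beta(a,b) is at (a−1)/(a+b−2),
a = 1 + 0.51(39.7−2) = 20.23 and b = 39.7 − 20.23 = 19.47.

a = 20.23, b = 19.47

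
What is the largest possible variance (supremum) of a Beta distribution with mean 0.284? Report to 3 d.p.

0.203

For fixed mean μ the Beta variance is μ(1−μ)/(α+β+1), increasing as α+β decreases.
Its least upper bound (not attained) is μ(1−μ) = 0.284·0.716 = 0.203.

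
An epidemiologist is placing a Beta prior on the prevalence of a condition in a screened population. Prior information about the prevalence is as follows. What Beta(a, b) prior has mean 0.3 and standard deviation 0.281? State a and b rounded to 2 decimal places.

a = 0.50, b = 1.16

First σ² = 0.078961. Setting a = μn, b = (1−μ)n with n = a+b,
μ(1−μ)/(n+1) = 0.078961 ⇒ n+1 = 0.21/0.078961 = 2.6595 ⇒ n = 1.6595.
Hence a = 0.3×1.6595 = 0.50, b = 0.7×1.6595 = 1.16.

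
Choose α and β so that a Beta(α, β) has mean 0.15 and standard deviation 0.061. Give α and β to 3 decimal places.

First σ² = 0.003721. Setting α = μn, β = (1−μ)n with n = α+β,
μ(1−μ)/(n+1) = 0.003721 ⇒ n+1 = 0.1275/0.003721 = 34.2650 ⇒ n = 33.2650.
Hence α = 0.15×33.2650 = 4.990, β = 0.85×33.2650 = 28.275.

α = 4.990, β = 28.275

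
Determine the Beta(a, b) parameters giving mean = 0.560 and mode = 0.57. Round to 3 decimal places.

a = 7.840, b = 6.160

With s = a+b: μ = a/s and mode = (a−1)/(s−2). Eliminating a = μs,
μs − 1 = m(s−2) ⇒ s(μ−m) = 1−2m ⇒ s = -0.14/-0.010 = 14.0000.
So a = μs = 7.840, b = (1−μ)s = 6.160.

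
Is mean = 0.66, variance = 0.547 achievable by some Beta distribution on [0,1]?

The Beta variance bound is σ² < μ(1−μ).
Here μ(1−μ) = 0.66×0.34 = 0.2244, and 0.547 ≥ 0.2244.

No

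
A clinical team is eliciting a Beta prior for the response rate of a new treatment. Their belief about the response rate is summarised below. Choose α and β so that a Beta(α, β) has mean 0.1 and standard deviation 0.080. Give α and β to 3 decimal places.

α = 1.306, β = 11.756

Variance = 0.080² = 0.006400. The moment-matching identity α+β = μ(1−μ)/Var − 1 gives
α+β = 0.09/0.006400 − 1 = 13.0625, so α = μ·13.0625 = 1.306 and β = (1−μ)·13.0625 = 11.756.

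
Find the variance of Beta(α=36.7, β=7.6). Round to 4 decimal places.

0.0031

μ = 36.7/44.3 = 0.828442; Var = μ(1−μ)/(α+β+1) = 0.1421256/45.3 = 0.0031.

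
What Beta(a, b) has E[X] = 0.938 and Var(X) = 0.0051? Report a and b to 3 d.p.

a = 9.758, b = 0.645

Write ν = a+b; then a = μν and Var = μ(1−μ)/(ν+1).
ν = μ(1−μ)/Var − 1 = 0.058156/0.0051 − 1 = 10.4031.
a = 0.938·10.4031 = 9.758, b = 0.062·10.4031 = 0.645.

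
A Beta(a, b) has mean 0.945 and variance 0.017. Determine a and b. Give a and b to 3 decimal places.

a = 1.944, b = 0.113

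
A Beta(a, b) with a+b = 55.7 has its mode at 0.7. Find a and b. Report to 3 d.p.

a = 38.590, b = 17.110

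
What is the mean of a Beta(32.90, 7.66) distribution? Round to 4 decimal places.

0.8111

E[X] = α/(α+β) = 32.90/40.56 = 0.8111.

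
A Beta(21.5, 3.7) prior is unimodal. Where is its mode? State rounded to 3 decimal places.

0.884

With α,β > 1, mode = (α−1)/(α+β−2) = 20.5/23.2 = 0.884.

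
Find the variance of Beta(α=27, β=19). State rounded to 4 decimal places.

0.0052

α+β = 46 and αβ = 513, so Var = αβ/[(α+β)²(α+β+1)] = 513/99452 = 0.0052.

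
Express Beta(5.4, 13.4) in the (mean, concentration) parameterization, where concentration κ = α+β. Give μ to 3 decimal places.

μ = 0.287, κ = 18.8

κ = α+β = 5.4+13.4 = 18.8; μ = α/κ = 5.4/18.8 = 0.287.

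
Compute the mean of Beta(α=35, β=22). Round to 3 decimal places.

E[X] = α/(α+β) = 35/57 = 0.614.

0.614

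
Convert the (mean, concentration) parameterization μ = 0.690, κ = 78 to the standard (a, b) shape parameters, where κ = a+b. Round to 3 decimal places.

a = 53.820, b = 24.180

Split κ in proportion μ : (1−μ): a = 0.690·78 = 53.820, b = 78 − 53.820 = 24.180.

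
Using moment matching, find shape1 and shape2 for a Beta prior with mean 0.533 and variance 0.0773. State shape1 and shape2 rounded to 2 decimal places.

Write ν = shape1+shape2; then shape1 = μν and Var = μ(1−μ)/(ν+1).
ν = μ(1−μ)/Var − 1 = 0.248911/0.0773 − 1 = 2.2201.
shape1 = 0.533·2.2201 = 1.18, shape2 = 0.467·2.2201 = 1.04.

shape1 = 1.18, shape2 = 1.04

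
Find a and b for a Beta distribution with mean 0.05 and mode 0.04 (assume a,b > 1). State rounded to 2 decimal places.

a = 4.60, b = 87.40

With s = a+b: μ = a/s and mode = (a−1)/(s−2). Eliminating a = μs,
μs − 1 = m(s−2) ⇒ s(μ−m) = 1−2m ⇒ s = 0.92/0.01 = 92.0000.
So a = μs = 4.60, b = (1−μ)s = 87.40.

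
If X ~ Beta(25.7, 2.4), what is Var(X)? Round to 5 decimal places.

0.00268

Var = αβ/[(α+β)²(α+β+1)] = (25.7×2.4)/(28.1²×29.1) = 61.68/22977.651 = 0.00268.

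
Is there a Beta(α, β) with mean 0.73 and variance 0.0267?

Yes

For any Beta, Var(X) < E[X]·(1−E[X]).
Here μ(1−μ) = 0.73×0.27 = 0.1971, and 0.0267 < 0.1971.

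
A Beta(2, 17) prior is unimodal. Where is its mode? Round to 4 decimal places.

With α,β > 1, mode = (α−1)/(α+β−2) = 1/17 = 0.0588.

0.0588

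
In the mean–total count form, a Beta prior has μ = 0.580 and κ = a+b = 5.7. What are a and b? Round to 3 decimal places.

Split κ in proportion μ : (1−μ): a = 0.580·5.7 = 3.306, b = 5.7 − 3.306 = 2.394.

a = 3.306, b = 2.394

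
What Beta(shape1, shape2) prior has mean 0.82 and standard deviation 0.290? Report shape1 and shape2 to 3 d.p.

First σ² = 0.084100. Setting shape1 = μn, shape2 = (1−μ)n with n = shape1+shape2,
μ(1−μ)/(n+1) = 0.084100 ⇒ n+1 = 0.1476/0.084100 = 1.7551 ⇒ n = 0.7551.
Hence shape1 = 0.82×0.7551 = 0.619, shape2 = 0.18×0.7551 = 0.136.

shape1 = 0.619, shape2 = 0.136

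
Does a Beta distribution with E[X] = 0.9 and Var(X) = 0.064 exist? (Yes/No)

A Beta with mean μ has variance μ(1−μ)/(α+β+1) < μ(1−μ).
Here μ(1−μ) = 0.9×0.1 = 0.09, and 0.064 < 0.09.

Yes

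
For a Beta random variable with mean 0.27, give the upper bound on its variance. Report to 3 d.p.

0.197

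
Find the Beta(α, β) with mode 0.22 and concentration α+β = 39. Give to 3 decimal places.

Mode = (α−1)/(κ−2) with κ = α+β, so α−1 = 0.22·37 = 8.140.
α = 9.140; β = κ − α = 29.860.

α = 9.140, β = 29.860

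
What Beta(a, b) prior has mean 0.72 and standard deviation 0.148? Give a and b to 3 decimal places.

σ² = 0.148² = 0.021904.
With s = a+b, Var = μ(1−μ)/(s+1), so s+1 = (0.72×0.28)/0.021904 = 9.2038 and s = 8.2038.
a = μs = 5.907, b = (1−μ)s = 2.297.

a = 5.907, b = 2.297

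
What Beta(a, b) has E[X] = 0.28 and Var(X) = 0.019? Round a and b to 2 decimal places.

Let s = a+b. The Beta variance is μ(1−μ)/(s+1).
So s+1 = μ(1−μ)/σ² = (0.28×0.72)/0.019 = 0.2016/0.019 = 10.6105, giving s = 9.6105.
Then a = μs = 0.28×9.6105 = 2.69 and b = (1−μ)s = 0.72×9.6105 = 6.92.

a = 2.69, b = 6.92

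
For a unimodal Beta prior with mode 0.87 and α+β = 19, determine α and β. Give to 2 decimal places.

Since the density peak of Beta(α,β) is at (α−1)/(α+β−2),
α = 1 + 0.87(19−2) = 15.79 and β = 19 − 15.79 = 3.21.

α = 15.79, β = 3.21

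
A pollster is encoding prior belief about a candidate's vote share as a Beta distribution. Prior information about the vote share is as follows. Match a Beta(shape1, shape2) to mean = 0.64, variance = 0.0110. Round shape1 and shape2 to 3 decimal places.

Write ν = shape1+shape2; then shape1 = μν and Var = μ(1−μ)/(ν+1).
ν = μ(1−μ)/Var − 1 = 0.2304/0.0110 − 1 = 19.9455.
shape1 = 0.64·19.9455 = 12.765, shape2 = 0.36·19.9455 = 7.180.

shape1 = 12.765, shape2 = 7.180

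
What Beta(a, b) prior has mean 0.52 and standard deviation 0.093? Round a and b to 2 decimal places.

a = 14.49, b = 13.37

σ² = 0.093² = 0.008649.
With s = a+b, Var = μ(1−μ)/(s+1), so s+1 = (0.52×0.48)/0.008649 = 28.8588 and s = 27.8588.
a = μs = 14.49, b = (1−μ)s = 13.37.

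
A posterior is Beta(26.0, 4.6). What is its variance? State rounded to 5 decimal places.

0.00404

α+β = 30.6 and αβ = 119.60, so Var = αβ/[(α+β)²(α+β+1)] = 119.60/29588.976 = 0.00404.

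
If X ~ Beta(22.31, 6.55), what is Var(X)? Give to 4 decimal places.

0.0059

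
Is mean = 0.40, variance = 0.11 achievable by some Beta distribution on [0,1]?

The Beta variance bound is σ² < μ(1−μ).
Here μ(1−μ) = 0.40×0.60 = 0.2400, and 0.11 < 0.2400.

Yes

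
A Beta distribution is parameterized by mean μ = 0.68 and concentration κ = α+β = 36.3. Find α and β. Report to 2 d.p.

α = μκ = 0.68×36.3 = 24.68 and β = (1−μ)κ = 0.32×36.3 = 11.62.

α = 24.68, β = 11.62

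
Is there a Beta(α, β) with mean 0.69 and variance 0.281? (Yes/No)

No

For any Beta, Var(X) < E[X]·(1−E[X]).
Here μ(1−μ) = 0.69×0.31 = 0.2139, and 0.281 ≥ 0.2139.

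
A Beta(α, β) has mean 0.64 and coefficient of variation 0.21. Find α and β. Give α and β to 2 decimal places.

α = 7.52, β = 4.23

Var = (CV·μ)² = (0.21×0.64)² = 0.018063.
α+β = μ(1−μ)/Var − 1 = 0.2304/0.018063 − 1 = 11.7551.
Thus α = 0.64·11.7551 = 7.52 and β = 0.36·11.7551 = 4.23.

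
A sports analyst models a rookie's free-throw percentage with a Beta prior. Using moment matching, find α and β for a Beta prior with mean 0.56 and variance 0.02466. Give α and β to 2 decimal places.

Write ν = α+β; then α = μν and Var = μ(1−μ)/(ν+1).
ν = μ(1−μ)/Var − 1 = 0.2464/0.02466 − 1 = 8.9919.
α = 0.56·8.9919 = 5.04, β = 0.44·8.9919 = 3.96.

α = 5.04, β = 3.96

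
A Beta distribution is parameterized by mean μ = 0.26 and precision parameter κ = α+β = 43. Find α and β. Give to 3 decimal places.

α = 11.180, β = 31.820

α = μκ = 0.26×43 = 11.180 and β = (1−μ)κ = 0.74×43 = 31.820.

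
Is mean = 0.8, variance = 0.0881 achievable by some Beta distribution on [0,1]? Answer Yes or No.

Yes

For any Beta, Var(X) < E[X]·(1−E[X]).
Here μ(1−μ) = 0.8×0.2 = 0.16, and 0.0881 < 0.16.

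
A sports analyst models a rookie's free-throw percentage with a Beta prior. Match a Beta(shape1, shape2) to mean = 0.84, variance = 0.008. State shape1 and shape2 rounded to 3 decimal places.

Write ν = shape1+shape2; then shape1 = μν and Var = μ(1−μ)/(ν+1).
ν = μ(1−μ)/Var − 1 = 0.1344/0.008 − 1 = 15.8000.
shape1 = 0.84·15.8000 = 13.272, shape2 = 0.16·15.8000 = 2.528.

shape1 = 13.272, shape2 = 2.528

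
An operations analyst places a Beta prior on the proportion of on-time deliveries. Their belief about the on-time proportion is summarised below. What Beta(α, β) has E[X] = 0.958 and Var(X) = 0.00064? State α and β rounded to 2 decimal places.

α = 59.27, β = 2.60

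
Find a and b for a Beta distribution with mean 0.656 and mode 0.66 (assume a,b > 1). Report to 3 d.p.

Let s = a+b. Mean gives a = μs = 0.656s; mode gives (a−1)/(s−2) = 0.66.
Substituting: 0.656s − 1 = 0.66(s−2) = 0.66s − 1.32, so -0.004s = -0.32 and s = 80.0000.
Then a = 0.656×80.0000 = 52.480 and b = s−a = 27.520.

a = 52.480, b = 27.520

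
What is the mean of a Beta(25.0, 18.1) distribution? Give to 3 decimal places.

E[X] = α/(α+β) = 25.0/43.1 = 0.580.

0.580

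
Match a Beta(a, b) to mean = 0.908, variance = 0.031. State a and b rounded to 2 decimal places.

Write ν = a+b; then a = μν and Var = μ(1−μ)/(ν+1).
ν = μ(1−μ)/Var − 1 = 0.083536/0.031 − 1 = 1.6947.
a = 0.908·1.6947 = 1.54, b = 0.092·1.6947 = 0.16.

a = 1.54, b = 0.16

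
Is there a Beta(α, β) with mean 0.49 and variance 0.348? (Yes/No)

No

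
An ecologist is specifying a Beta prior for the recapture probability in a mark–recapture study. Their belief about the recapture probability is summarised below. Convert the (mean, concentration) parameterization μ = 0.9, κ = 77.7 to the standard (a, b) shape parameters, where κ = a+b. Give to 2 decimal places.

a = 69.93, b = 7.77

Split κ in proportion μ : (1−μ): a = 0.9·77.7 = 69.93, b = 77.7 − 69.93 = 7.77.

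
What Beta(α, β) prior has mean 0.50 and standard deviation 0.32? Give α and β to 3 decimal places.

First σ² = 0.1024. Setting α = μn, β = (1−μ)n with n = α+β,
μ(1−μ)/(n+1) = 0.1024 ⇒ n+1 = 0.2500/0.1024 = 2.4414 ⇒ n = 1.4414.
Hence α = 0.50×1.4414 = 0.721, β = 0.50×1.4414 = 0.721.

α = 0.721, β = 0.721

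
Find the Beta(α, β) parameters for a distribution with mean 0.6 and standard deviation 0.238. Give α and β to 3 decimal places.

σ² = 0.238² = 0.056644.
With s = α+β, Var = μ(1−μ)/(s+1), so s+1 = (0.6×0.4)/0.056644 = 4.2370 and s = 3.2370.
α = μs = 1.942, β = (1−μ)s = 1.295.

α = 1.942, β = 1.295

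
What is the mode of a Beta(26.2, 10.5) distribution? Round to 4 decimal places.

0.7262

With α,β > 1, mode = (α−1)/(α+β−2) = 25.2/34.7 = 0.7262.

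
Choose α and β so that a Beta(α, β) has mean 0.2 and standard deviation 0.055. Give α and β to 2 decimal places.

α = 10.38, β = 41.51

σ² = 0.055² = 0.003025.
With s = α+β, Var = μ(1−μ)/(s+1), so s+1 = (0.2×0.8)/0.003025 = 52.8926 and s = 51.8926.
α = μs = 10.38, β = (1−μ)s = 41.51.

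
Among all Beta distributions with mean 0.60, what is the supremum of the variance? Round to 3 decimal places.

Var = μ(1−μ)/(α+β+1), which approaches μ(1−μ) as α+β → 0.
So the supremum is μ(1−μ) = 0.60×0.40 = 0.240.

0.240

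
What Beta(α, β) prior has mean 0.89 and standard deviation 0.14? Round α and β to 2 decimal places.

Variance = 0.14² = 0.0196. The moment-matching identity α+β = μ(1−μ)/Var − 1 gives
α+β = 0.0979/0.0196 − 1 = 3.9949, so α = μ·3.9949 = 3.56 and β = (1−μ)·3.9949 = 0.44.

α = 3.56, β = 0.44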